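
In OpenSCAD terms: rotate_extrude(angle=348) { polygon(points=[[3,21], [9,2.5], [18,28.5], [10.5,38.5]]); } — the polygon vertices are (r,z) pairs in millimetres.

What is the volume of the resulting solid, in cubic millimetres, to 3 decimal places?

Volume = 16370.643 mm³

Profile (r,z), 4 vertices: (3,21) (9,2.5) (18,28.5) (10.5,38.5)
edge 0: (3,21)→(9,2.5)  cross = 3·2.5 − 9·21 = -181.5000; (r_i+r_j)·cross = 12·-181.5000 = -2178.0000
edge 1: (9,2.5)→(18,28.5)  cross = 9·28.5 − 18·2.5 = 211.5000; (r_i+r_j)·cross = 27·211.5000 = 5710.5000
edge 2: (18,28.5)→(10.5,38.5)  cross = 18·38.5 − 10.5·28.5 = 393.7500; (r_i+r_j)·cross = 28.5·393.7500 = 11221.8750
edge 3: (10.5,38.5)→(3,21)  cross = 10.5·21 − 3·38.5 = 105.0000; (r_i+r_j)·cross = 13.5·105.0000 = 1417.5000
Σcross = 528.7500 → A = |Σcross|/2 = 264.3750 mm²
Σ(r_i+r_j)·cross = 16171.8750 → first moment M = |Σ|/6 = 2695.3125
R_c = M/A = 2695.3125/264.3750 = 10.1950 mm
θ = 348° = 6.073746 rad
V = θ·R_c·A = 6.073746·10.1950·264.3750 = 16370.643 mm³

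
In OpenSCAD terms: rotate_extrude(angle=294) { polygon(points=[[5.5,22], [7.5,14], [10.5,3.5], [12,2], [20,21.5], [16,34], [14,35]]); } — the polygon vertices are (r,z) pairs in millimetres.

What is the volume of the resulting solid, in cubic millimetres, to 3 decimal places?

Profile (r,z), 7 vertices: (5.5,22) (7.5,14) (10.5,3.5) (12,2) (20,21.5) (16,34) (14,35)
edge 0: (5.5,22)→(7.5,14)  cross = 5.5·14 − 7.5·22 = -88.0000; (r_i+r_j)·cross = 13·-88.0000 = -1144.0000
edge 1: (7.5,14)→(10.5,3.5)  cross = 7.5·3.5 − 10.5·14 = -120.7500; (r_i+r_j)·cross = 18·-120.7500 = -2173.5000
edge 2: (10.5,3.5)→(12,2)  cross = 10.5·2 − 12·3.5 = -21.0000; (r_i+r_j)·cross = 22.5·-21.0000 = -472.5000
edge 3: (12,2)→(20,21.5)  cross = 12·21.5 − 20·2 = 218.0000; (r_i+r_j)·cross = 32·218.0000 = 6976.0000
edge 4: (20,21.5)→(16,34)  cross = 20·34 − 16·21.5 = 336.0000; (r_i+r_j)·cross = 36·336.0000 = 12096.0000
edge 5: (16,34)→(14,35)  cross = 16·35 − 14·34 = 84.0000; (r_i+r_j)·cross = 30·84.0000 = 2520.0000
edge 6: (14,35)→(5.5,22)  cross = 14·22 − 5.5·35 = 115.5000; (r_i+r_j)·cross = 19.5·115.5000 = 2252.2500
Σcross = 523.7500 → A = |Σcross|/2 = 261.8750 mm²
Σ(r_i+r_j)·cross = 20054.2500 → first moment M = |Σ|/6 = 3342.3750
R_c = M/A = 3342.3750/261.8750 = 12.7632 mm
θ = 294° = 5.131268 rad
V = θ·R_c·A = 5.131268·12.7632·261.8750 = 17150.622 mm³

Volume = 17150.622 mm³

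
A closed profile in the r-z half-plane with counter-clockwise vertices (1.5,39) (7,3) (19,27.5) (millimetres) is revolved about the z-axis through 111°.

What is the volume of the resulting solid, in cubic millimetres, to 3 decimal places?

Profile (r,z), 3 vertices: (1.5,39) (7,3) (19,27.5)
edge 0: (1.5,39)→(7,3)  cross = 1.5·3 − 7·39 = -268.5000; (r_i+r_j)·cross = 8.5·-268.5000 = -2282.2500
edge 1: (7,3)→(19,27.5)  cross = 7·27.5 − 19·3 = 135.5000; (r_i+r_j)·cross = 26·135.5000 = 3523.0000
edge 2: (19,27.5)→(1.5,39)  cross = 19·39 − 1.5·27.5 = 699.7500; (r_i+r_j)·cross = 20.5·699.7500 = 14344.8750
Σcross = 566.7500 → A = |Σcross|/2 = 283.3750 mm²
Σ(r_i+r_j)·cross = 15585.6250 → first moment M = |Σ|/6 = 2597.6042
R_c = M/A = 2597.6042/283.3750 = 9.1667 mm
θ = 111° = 1.937315 rad
V = θ·R_c·A = 1.937315·9.1667·283.3750 = 5032.379 mm³

Volume = 5032.379 mm³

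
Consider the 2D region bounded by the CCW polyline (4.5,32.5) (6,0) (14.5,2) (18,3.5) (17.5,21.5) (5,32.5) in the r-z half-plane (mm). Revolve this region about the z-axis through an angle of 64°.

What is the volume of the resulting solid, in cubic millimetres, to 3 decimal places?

Profile (r,z), 6 vertices: (4.5,32.5) (6,0) (14.5,2) (18,3.5) (17.5,21.5) (5,32.5)
edge 0: (4.5,32.5)→(6,0)  cross = 4.5·0 − 6·32.5 = -195.0000; (r_i+r_j)·cross = 10.5·-195.0000 = -2047.5000
edge 1: (6,0)→(14.5,2)  cross = 6·2 − 14.5·0 = 12.0000; (r_i+r_j)·cross = 20.5·12.0000 = 246.0000
edge 2: (14.5,2)→(18,3.5)  cross = 14.5·3.5 − 18·2 = 14.7500; (r_i+r_j)·cross = 32.5·14.7500 = 479.3750
edge 3: (18,3.5)→(17.5,21.5)  cross = 18·21.5 − 17.5·3.5 = 325.7500; (r_i+r_j)·cross = 35.5·325.7500 = 11564.1250
edge 4: (17.5,21.5)→(5,32.5)  cross = 17.5·32.5 − 5·21.5 = 461.2500; (r_i+r_j)·cross = 22.5·461.2500 = 10378.1250
edge 5: (5,32.5)→(4.5,32.5)  cross = 5·32.5 − 4.5·32.5 = 16.2500; (r_i+r_j)·cross = 9.5·16.2500 = 154.3750
Σcross = 635.0000 → A = |Σcross|/2 = 317.5000 mm²
Σ(r_i+r_j)·cross = 20774.5000 → first moment M = |Σ|/6 = 3462.4167
R_c = M/A = 3462.4167/317.5000 = 10.9052 mm
θ = 64° = 1.117011 rad
V = θ·R_c·A = 1.117011·10.9052·317.5000 = 3867.557 mm³

Volume = 3867.557 mm³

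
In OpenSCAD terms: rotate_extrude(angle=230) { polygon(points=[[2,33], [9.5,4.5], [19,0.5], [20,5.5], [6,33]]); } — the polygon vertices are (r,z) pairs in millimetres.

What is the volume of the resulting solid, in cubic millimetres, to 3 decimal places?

Volume = 10196.464 mm³

Profile (r,z), 5 vertices: (2,33) (9.5,4.5) (19,0.5) (20,5.5) (6,33)
edge 0: (2,33)→(9.5,4.5)  cross = 2·4.5 − 9.5·33 = -304.5000; (r_i+r_j)·cross = 11.5·-304.5000 = -3501.7500
edge 1: (9.5,4.5)→(19,0.5)  cross = 9.5·0.5 − 19·4.5 = -80.7500; (r_i+r_j)·cross = 28.5·-80.7500 = -2301.3750
edge 2: (19,0.5)→(20,5.5)  cross = 19·5.5 − 20·0.5 = 94.5000; (r_i+r_j)·cross = 39·94.5000 = 3685.5000
edge 3: (20,5.5)→(6,33)  cross = 20·33 − 6·5.5 = 627.0000; (r_i+r_j)·cross = 26·627.0000 = 16302.0000
edge 4: (6,33)→(2,33)  cross = 6·33 − 2·33 = 132.0000; (r_i+r_j)·cross = 8·132.0000 = 1056.0000
Σcross = 468.2500 → A = |Σcross|/2 = 234.1250 mm²
Σ(r_i+r_j)·cross = 15240.3750 → first moment M = |Σ|/6 = 2540.0625
R_c = M/A = 2540.0625/234.1250 = 10.8492 mm
θ = 230° = 4.014257 rad
V = θ·R_c·A = 4.014257·10.8492·234.1250 = 10196.464 mm³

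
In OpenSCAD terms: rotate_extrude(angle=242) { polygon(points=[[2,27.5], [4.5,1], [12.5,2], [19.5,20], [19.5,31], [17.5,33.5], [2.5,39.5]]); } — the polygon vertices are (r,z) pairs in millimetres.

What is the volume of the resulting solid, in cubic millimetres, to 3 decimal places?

Volume = 21448.108 mm³

Profile (r,z), 7 vertices: (2,27.5) (4.5,1) (12.5,2) (19.5,20) (19.5,31) (17.5,33.5) (2.5,39.5)
edge 0: (2,27.5)→(4.5,1)  cross = 2·1 − 4.5·27.5 = -121.7500; (r_i+r_j)·cross = 6.5·-121.7500 = -791.3750
edge 1: (4.5,1)→(12.5,2)  cross = 4.5·2 − 12.5·1 = -3.5000; (r_i+r_j)·cross = 17·-3.5000 = -59.5000
edge 2: (12.5,2)→(19.5,20)  cross = 12.5·20 − 19.5·2 = 211.0000; (r_i+r_j)·cross = 32·211.0000 = 6752.0000
edge 3: (19.5,20)→(19.5,31)  cross = 19.5·31 − 19.5·20 = 214.5000; (r_i+r_j)·cross = 39·214.5000 = 8365.5000
edge 4: (19.5,31)→(17.5,33.5)  cross = 19.5·33.5 − 17.5·31 = 110.7500; (r_i+r_j)·cross = 37·110.7500 = 4097.7500
edge 5: (17.5,33.5)→(2.5,39.5)  cross = 17.5·39.5 − 2.5·33.5 = 607.5000; (r_i+r_j)·cross = 20·607.5000 = 12150.0000
edge 6: (2.5,39.5)→(2,27.5)  cross = 2.5·27.5 − 2·39.5 = -10.2500; (r_i+r_j)·cross = 4.5·-10.2500 = -46.1250
Σcross = 1008.2500 → A = |Σcross|/2 = 504.1250 mm²
Σ(r_i+r_j)·cross = 30468.2500 → first moment M = |Σ|/6 = 5078.0417
R_c = M/A = 5078.0417/504.1250 = 10.0730 mm
θ = 242° = 4.223697 rad
V = θ·R_c·A = 4.223697·10.0730·504.1250 = 21448.108 mm³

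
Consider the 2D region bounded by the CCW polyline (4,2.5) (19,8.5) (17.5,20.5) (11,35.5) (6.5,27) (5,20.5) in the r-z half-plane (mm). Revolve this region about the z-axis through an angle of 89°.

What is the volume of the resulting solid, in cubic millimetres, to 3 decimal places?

Profile (r,z), 6 vertices: (4,2.5) (19,8.5) (17.5,20.5) (11,35.5) (6.5,27) (5,20.5)
edge 0: (4,2.5)→(19,8.5)  cross = 4·8.5 − 19·2.5 = -13.5000; (r_i+r_j)·cross = 23·-13.5000 = -310.5000
edge 1: (19,8.5)→(17.5,20.5)  cross = 19·20.5 − 17.5·8.5 = 240.7500; (r_i+r_j)·cross = 36.5·240.7500 = 8787.3750
edge 2: (17.5,20.5)→(11,35.5)  cross = 17.5·35.5 − 11·20.5 = 395.7500; (r_i+r_j)·cross = 28.5·395.7500 = 11278.8750
edge 3: (11,35.5)→(6.5,27)  cross = 11·27 − 6.5·35.5 = 66.2500; (r_i+r_j)·cross = 17.5·66.2500 = 1159.3750
edge 4: (6.5,27)→(5,20.5)  cross = 6.5·20.5 − 5·27 = -1.7500; (r_i+r_j)·cross = 11.5·-1.7500 = -20.1250
edge 5: (5,20.5)→(4,2.5)  cross = 5·2.5 − 4·20.5 = -69.5000; (r_i+r_j)·cross = 9·-69.5000 = -625.5000
Σcross = 618.0000 → A = |Σcross|/2 = 309.0000 mm²
Σ(r_i+r_j)·cross = 20269.5000 → first moment M = |Σ|/6 = 3378.2500
R_c = M/A = 3378.2500/309.0000 = 10.9328 mm
θ = 89° = 1.553343 rad
V = θ·R_c·A = 1.553343·10.9328·309.0000 = 5247.581 mm³

Volume = 5247.581 mm³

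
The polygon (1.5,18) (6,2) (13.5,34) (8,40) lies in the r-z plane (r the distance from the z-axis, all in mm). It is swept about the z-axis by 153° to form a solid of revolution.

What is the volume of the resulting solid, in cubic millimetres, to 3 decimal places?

Profile (r,z), 4 vertices: (1.5,18) (6,2) (13.5,34) (8,40)
edge 0: (1.5,18)→(6,2)  cross = 1.5·2 − 6·18 = -105.0000; (r_i+r_j)·cross = 7.5·-105.0000 = -787.5000
edge 1: (6,2)→(13.5,34)  cross = 6·34 − 13.5·2 = 177.0000; (r_i+r_j)·cross = 19.5·177.0000 = 3451.5000
edge 2: (13.5,34)→(8,40)  cross = 13.5·40 − 8·34 = 268.0000; (r_i+r_j)·cross = 21.5·268.0000 = 5762.0000
edge 3: (8,40)→(1.5,18)  cross = 8·18 − 1.5·40 = 84.0000; (r_i+r_j)·cross = 9.5·84.0000 = 798.0000
Σcross = 424.0000 → A = |Σcross|/2 = 212.0000 mm²
Σ(r_i+r_j)·cross = 9224.0000 → first moment M = |Σ|/6 = 1537.3333
R_c = M/A = 1537.3333/212.0000 = 7.2516 mm
θ = 153° = 2.670354 rad
V = θ·R_c·A = 2.670354·7.2516·212.0000 = 4105.224 mm³

Volume = 4105.224 mm³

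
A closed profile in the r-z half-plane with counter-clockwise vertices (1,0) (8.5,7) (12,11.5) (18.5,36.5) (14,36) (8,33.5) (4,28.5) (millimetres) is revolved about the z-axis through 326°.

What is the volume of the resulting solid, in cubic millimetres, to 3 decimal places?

Volume = 16332.969 mm³

Profile (r,z), 7 vertices: (1,0) (8.5,7) (12,11.5) (18.5,36.5) (14,36) (8,33.5) (4,28.5)
edge 0: (1,0)→(8.5,7)  cross = 1·7 − 8.5·0 = 7.0000; (r_i+r_j)·cross = 9.5·7.0000 = 66.5000
edge 1: (8.5,7)→(12,11.5)  cross = 8.5·11.5 − 12·7 = 13.7500; (r_i+r_j)·cross = 20.5·13.7500 = 281.8750
edge 2: (12,11.5)→(18.5,36.5)  cross = 12·36.5 − 18.5·11.5 = 225.2500; (r_i+r_j)·cross = 30.5·225.2500 = 6870.1250
edge 3: (18.5,36.5)→(14,36)  cross = 18.5·36 − 14·36.5 = 155.0000; (r_i+r_j)·cross = 32.5·155.0000 = 5037.5000
edge 4: (14,36)→(8,33.5)  cross = 14·33.5 − 8·36 = 181.0000; (r_i+r_j)·cross = 22·181.0000 = 3982.0000
edge 5: (8,33.5)→(4,28.5)  cross = 8·28.5 − 4·33.5 = 94.0000; (r_i+r_j)·cross = 12·94.0000 = 1128.0000
edge 6: (4,28.5)→(1,0)  cross = 4·0 − 1·28.5 = -28.5000; (r_i+r_j)·cross = 5·-28.5000 = -142.5000
Σcross = 647.5000 → A = |Σcross|/2 = 323.7500 mm²
Σ(r_i+r_j)·cross = 17223.5000 → first moment M = |Σ|/6 = 2870.5833
R_c = M/A = 2870.5833/323.7500 = 8.8667 mm
θ = 326° = 5.689773 rad
V = θ·R_c·A = 5.689773·8.8667·323.7500 = 16332.969 mm³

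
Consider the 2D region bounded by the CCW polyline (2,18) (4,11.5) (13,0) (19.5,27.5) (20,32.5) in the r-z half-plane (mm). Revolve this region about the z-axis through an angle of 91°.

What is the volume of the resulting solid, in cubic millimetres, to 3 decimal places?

Volume = 4918.644 mm³

Profile (r,z), 5 vertices: (2,18) (4,11.5) (13,0) (19.5,27.5) (20,32.5)
edge 0: (2,18)→(4,11.5)  cross = 2·11.5 − 4·18 = -49.0000; (r_i+r_j)·cross = 6·-49.0000 = -294.0000
edge 1: (4,11.5)→(13,0)  cross = 4·0 − 13·11.5 = -149.5000; (r_i+r_j)·cross = 17·-149.5000 = -2541.5000
edge 2: (13,0)→(19.5,27.5)  cross = 13·27.5 − 19.5·0 = 357.5000; (r_i+r_j)·cross = 32.5·357.5000 = 11618.7500
edge 3: (19.5,27.5)→(20,32.5)  cross = 19.5·32.5 − 20·27.5 = 83.7500; (r_i+r_j)·cross = 39.5·83.7500 = 3308.1250
edge 4: (20,32.5)→(2,18)  cross = 20·18 − 2·32.5 = 295.0000; (r_i+r_j)·cross = 22·295.0000 = 6490.0000
Σcross = 537.7500 → A = |Σcross|/2 = 268.8750 mm²
Σ(r_i+r_j)·cross = 18581.3750 → first moment M = |Σ|/6 = 3096.8958
R_c = M/A = 3096.8958/268.8750 = 11.5180 mm
θ = 91° = 1.588250 rad
V = θ·R_c·A = 1.588250·11.5180·268.8750 = 4918.644 mm³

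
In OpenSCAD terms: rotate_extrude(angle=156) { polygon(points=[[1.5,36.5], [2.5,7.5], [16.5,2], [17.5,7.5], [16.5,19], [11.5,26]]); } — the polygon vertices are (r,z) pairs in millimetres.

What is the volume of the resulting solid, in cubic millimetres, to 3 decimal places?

Profile (r,z), 6 vertices: (1.5,36.5) (2.5,7.5) (16.5,2) (17.5,7.5) (16.5,19) (11.5,26)
edge 0: (1.5,36.5)→(2.5,7.5)  cross = 1.5·7.5 − 2.5·36.5 = -80.0000; (r_i+r_j)·cross = 4·-80.0000 = -320.0000
edge 1: (2.5,7.5)→(16.5,2)  cross = 2.5·2 − 16.5·7.5 = -118.7500; (r_i+r_j)·cross = 19·-118.7500 = -2256.2500
edge 2: (16.5,2)→(17.5,7.5)  cross = 16.5·7.5 − 17.5·2 = 88.7500; (r_i+r_j)·cross = 34·88.7500 = 3017.5000
edge 3: (17.5,7.5)→(16.5,19)  cross = 17.5·19 − 16.5·7.5 = 208.7500; (r_i+r_j)·cross = 34·208.7500 = 7097.5000
edge 4: (16.5,19)→(11.5,26)  cross = 16.5·26 − 11.5·19 = 210.5000; (r_i+r_j)·cross = 28·210.5000 = 5894.0000
edge 5: (11.5,26)→(1.5,36.5)  cross = 11.5·36.5 − 1.5·26 = 380.7500; (r_i+r_j)·cross = 13·380.7500 = 4949.7500
Σcross = 690.0000 → A = |Σcross|/2 = 345.0000 mm²
Σ(r_i+r_j)·cross = 18382.5000 → first moment M = |Σ|/6 = 3063.7500
R_c = M/A = 3063.7500/345.0000 = 8.8804 mm
θ = 156° = 2.722714 rad
V = θ·R_c·A = 2.722714·8.8804·345.0000 = 8341.714 mm³

Volume = 8341.714 mm³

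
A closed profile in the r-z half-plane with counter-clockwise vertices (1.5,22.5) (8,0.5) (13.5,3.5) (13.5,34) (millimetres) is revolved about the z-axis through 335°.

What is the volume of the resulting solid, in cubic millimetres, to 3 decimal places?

Volume = 13313.772 mm³

Profile (r,z), 4 vertices: (1.5,22.5) (8,0.5) (13.5,3.5) (13.5,34)
edge 0: (1.5,22.5)→(8,0.5)  cross = 1.5·0.5 − 8·22.5 = -179.2500; (r_i+r_j)·cross = 9.5·-179.2500 = -1702.8750
edge 1: (8,0.5)→(13.5,3.5)  cross = 8·3.5 − 13.5·0.5 = 21.2500; (r_i+r_j)·cross = 21.5·21.2500 = 456.8750
edge 2: (13.5,3.5)→(13.5,34)  cross = 13.5·34 − 13.5·3.5 = 411.7500; (r_i+r_j)·cross = 27·411.7500 = 11117.2500
edge 3: (13.5,34)→(1.5,22.5)  cross = 13.5·22.5 − 1.5·34 = 252.7500; (r_i+r_j)·cross = 15·252.7500 = 3791.2500
Σcross = 506.5000 → A = |Σcross|/2 = 253.2500 mm²
Σ(r_i+r_j)·cross = 13662.5000 → first moment M = |Σ|/6 = 2277.0833
R_c = M/A = 2277.0833/253.2500 = 8.9914 mm
θ = 335° = 5.846853 rad
V = θ·R_c·A = 5.846853·8.9914·253.2500 = 13313.772 mm³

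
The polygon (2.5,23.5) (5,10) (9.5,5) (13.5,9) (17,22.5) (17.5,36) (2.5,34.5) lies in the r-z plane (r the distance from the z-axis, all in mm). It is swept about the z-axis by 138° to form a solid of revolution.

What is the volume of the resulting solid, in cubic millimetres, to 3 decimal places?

Profile (r,z), 7 vertices: (2.5,23.5) (5,10) (9.5,5) (13.5,9) (17,22.5) (17.5,36) (2.5,34.5)
edge 0: (2.5,23.5)→(5,10)  cross = 2.5·10 − 5·23.5 = -92.5000; (r_i+r_j)·cross = 7.5·-92.5000 = -693.7500
edge 1: (5,10)→(9.5,5)  cross = 5·5 − 9.5·10 = -70.0000; (r_i+r_j)·cross = 14.5·-70.0000 = -1015.0000
edge 2: (9.5,5)→(13.5,9)  cross = 9.5·9 − 13.5·5 = 18.0000; (r_i+r_j)·cross = 23·18.0000 = 414.0000
edge 3: (13.5,9)→(17,22.5)  cross = 13.5·22.5 − 17·9 = 150.7500; (r_i+r_j)·cross = 30.5·150.7500 = 4597.8750
edge 4: (17,22.5)→(17.5,36)  cross = 17·36 − 17.5·22.5 = 218.2500; (r_i+r_j)·cross = 34.5·218.2500 = 7529.6250
edge 5: (17.5,36)→(2.5,34.5)  cross = 17.5·34.5 − 2.5·36 = 513.7500; (r_i+r_j)·cross = 20·513.7500 = 10275.0000
edge 6: (2.5,34.5)→(2.5,23.5)  cross = 2.5·23.5 − 2.5·34.5 = -27.5000; (r_i+r_j)·cross = 5·-27.5000 = -137.5000
Σcross = 710.7500 → A = |Σcross|/2 = 355.3750 mm²
Σ(r_i+r_j)·cross = 20970.2500 → first moment M = |Σ|/6 = 3495.0417
R_c = M/A = 3495.0417/355.3750 = 9.8348 mm
θ = 138° = 2.408554 rad
V = θ·R_c·A = 2.408554·9.8348·355.3750 = 8417.998 mm³

Volume = 8417.998 mm³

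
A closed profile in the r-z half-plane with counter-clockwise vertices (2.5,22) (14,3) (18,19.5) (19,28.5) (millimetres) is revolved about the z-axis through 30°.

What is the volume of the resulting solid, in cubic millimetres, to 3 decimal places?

Volume = 1289.569 mm³

Profile (r,z), 4 vertices: (2.5,22) (14,3) (18,19.5) (19,28.5)
edge 0: (2.5,22)→(14,3)  cross = 2.5·3 − 14·22 = -300.5000; (r_i+r_j)·cross = 16.5·-300.5000 = -4958.2500
edge 1: (14,3)→(18,19.5)  cross = 14·19.5 − 18·3 = 219.0000; (r_i+r_j)·cross = 32·219.0000 = 7008.0000
edge 2: (18,19.5)→(19,28.5)  cross = 18·28.5 − 19·19.5 = 142.5000; (r_i+r_j)·cross = 37·142.5000 = 5272.5000
edge 3: (19,28.5)→(2.5,22)  cross = 19·22 − 2.5·28.5 = 346.7500; (r_i+r_j)·cross = 21.5·346.7500 = 7455.1250
Σcross = 407.7500 → A = |Σcross|/2 = 203.8750 mm²
Σ(r_i+r_j)·cross = 14777.3750 → first moment M = |Σ|/6 = 2462.8958
R_c = M/A = 2462.8958/203.8750 = 12.0804 mm
θ = 30° = 0.523599 rad
V = θ·R_c·A = 0.523599·12.0804·203.8750 = 1289.569 mm³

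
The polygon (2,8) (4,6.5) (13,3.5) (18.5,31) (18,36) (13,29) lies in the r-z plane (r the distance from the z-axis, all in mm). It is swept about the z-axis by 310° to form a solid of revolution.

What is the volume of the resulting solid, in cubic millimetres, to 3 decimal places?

Volume = 14110.976 mm³

Profile (r,z), 6 vertices: (2,8) (4,6.5) (13,3.5) (18.5,31) (18,36) (13,29)
edge 0: (2,8)→(4,6.5)  cross = 2·6.5 − 4·8 = -19.0000; (r_i+r_j)·cross = 6·-19.0000 = -114.0000
edge 1: (4,6.5)→(13,3.5)  cross = 4·3.5 − 13·6.5 = -70.5000; (r_i+r_j)·cross = 17·-70.5000 = -1198.5000
edge 2: (13,3.5)→(18.5,31)  cross = 13·31 − 18.5·3.5 = 338.2500; (r_i+r_j)·cross = 31.5·338.2500 = 10654.8750
edge 3: (18.5,31)→(18,36)  cross = 18.5·36 − 18·31 = 108.0000; (r_i+r_j)·cross = 36.5·108.0000 = 3942.0000
edge 4: (18,36)→(13,29)  cross = 18·29 − 13·36 = 54.0000; (r_i+r_j)·cross = 31·54.0000 = 1674.0000
edge 5: (13,29)→(2,8)  cross = 13·8 − 2·29 = 46.0000; (r_i+r_j)·cross = 15·46.0000 = 690.0000
Σcross = 456.7500 → A = |Σcross|/2 = 228.3750 mm²
Σ(r_i+r_j)·cross = 15648.3750 → first moment M = |Σ|/6 = 2608.0625
R_c = M/A = 2608.0625/228.3750 = 11.4201 mm
θ = 310° = 5.410521 rad
V = θ·R_c·A = 5.410521·11.4201·228.3750 = 14110.976 mm³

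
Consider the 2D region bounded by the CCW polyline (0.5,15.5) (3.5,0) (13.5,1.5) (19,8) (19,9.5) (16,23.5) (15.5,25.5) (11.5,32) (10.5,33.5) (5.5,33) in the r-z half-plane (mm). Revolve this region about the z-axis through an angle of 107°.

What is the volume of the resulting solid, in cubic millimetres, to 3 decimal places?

Profile (r,z), 10 vertices: (0.5,15.5) (3.5,0) (13.5,1.5) (19,8) (19,9.5) (16,23.5) (15.5,25.5) (11.5,32) (10.5,33.5) (5.5,33)
edge 0: (0.5,15.5)→(3.5,0)  cross = 0.5·0 − 3.5·15.5 = -54.2500; (r_i+r_j)·cross = 4·-54.2500 = -217.0000
edge 1: (3.5,0)→(13.5,1.5)  cross = 3.5·1.5 − 13.5·0 = 5.2500; (r_i+r_j)·cross = 17·5.2500 = 89.2500
edge 2: (13.5,1.5)→(19,8)  cross = 13.5·8 − 19·1.5 = 79.5000; (r_i+r_j)·cross = 32.5·79.5000 = 2583.7500
edge 3: (19,8)→(19,9.5)  cross = 19·9.5 − 19·8 = 28.5000; (r_i+r_j)·cross = 38·28.5000 = 1083.0000
edge 4: (19,9.5)→(16,23.5)  cross = 19·23.5 − 16·9.5 = 294.5000; (r_i+r_j)·cross = 35·294.5000 = 10307.5000
edge 5: (16,23.5)→(15.5,25.5)  cross = 16·25.5 − 15.5·23.5 = 43.7500; (r_i+r_j)·cross = 31.5·43.7500 = 1378.1250
edge 6: (15.5,25.5)→(11.5,32)  cross = 15.5·32 − 11.5·25.5 = 202.7500; (r_i+r_j)·cross = 27·202.7500 = 5474.2500
edge 7: (11.5,32)→(10.5,33.5)  cross = 11.5·33.5 − 10.5·32 = 49.2500; (r_i+r_j)·cross = 22·49.2500 = 1083.5000
edge 8: (10.5,33.5)→(5.5,33)  cross = 10.5·33 − 5.5·33.5 = 162.2500; (r_i+r_j)·cross = 16·162.2500 = 2596.0000
edge 9: (5.5,33)→(0.5,15.5)  cross = 5.5·15.5 − 0.5·33 = 68.7500; (r_i+r_j)·cross = 6·68.7500 = 412.5000
Σcross = 880.2500 → A = |Σcross|/2 = 440.1250 mm²
Σ(r_i+r_j)·cross = 24790.8750 → first moment M = |Σ|/6 = 4131.8125
R_c = M/A = 4131.8125/440.1250 = 9.3878 mm
θ = 107° = 1.867502 rad
V = θ·R_c·A = 1.867502·9.3878·440.1250 = 7716.169 mm³

Volume = 7716.169 mm³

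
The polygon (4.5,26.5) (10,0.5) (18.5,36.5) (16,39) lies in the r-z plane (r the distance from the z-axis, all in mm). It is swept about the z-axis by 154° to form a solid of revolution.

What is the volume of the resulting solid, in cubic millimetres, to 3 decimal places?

Profile (r,z), 4 vertices: (4.5,26.5) (10,0.5) (18.5,36.5) (16,39)
edge 0: (4.5,26.5)→(10,0.5)  cross = 4.5·0.5 − 10·26.5 = -262.7500; (r_i+r_j)·cross = 14.5·-262.7500 = -3809.8750
edge 1: (10,0.5)→(18.5,36.5)  cross = 10·36.5 − 18.5·0.5 = 355.7500; (r_i+r_j)·cross = 28.5·355.7500 = 10138.8750
edge 2: (18.5,36.5)→(16,39)  cross = 18.5·39 − 16·36.5 = 137.5000; (r_i+r_j)·cross = 34.5·137.5000 = 4743.7500
edge 3: (16,39)→(4.5,26.5)  cross = 16·26.5 − 4.5·39 = 248.5000; (r_i+r_j)·cross = 20.5·248.5000 = 5094.2500
Σcross = 479.0000 → A = |Σcross|/2 = 239.5000 mm²
Σ(r_i+r_j)·cross = 16167.0000 → first moment M = |Σ|/6 = 2694.5000
R_c = M/A = 2694.5000/239.5000 = 11.2505 mm
θ = 154° = 2.687807 rad
V = θ·R_c·A = 2.687807·11.2505·239.5000 = 7242.296 mm³

Volume = 7242.296 mm³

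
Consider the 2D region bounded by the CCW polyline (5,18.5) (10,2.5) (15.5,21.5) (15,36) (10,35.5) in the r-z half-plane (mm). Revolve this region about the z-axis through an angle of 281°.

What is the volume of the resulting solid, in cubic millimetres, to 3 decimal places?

Profile (r,z), 5 vertices: (5,18.5) (10,2.5) (15.5,21.5) (15,36) (10,35.5)
edge 0: (5,18.5)→(10,2.5)  cross = 5·2.5 − 10·18.5 = -172.5000; (r_i+r_j)·cross = 15·-172.5000 = -2587.5000
edge 1: (10,2.5)→(15.5,21.5)  cross = 10·21.5 − 15.5·2.5 = 176.2500; (r_i+r_j)·cross = 25.5·176.2500 = 4494.3750
edge 2: (15.5,21.5)→(15,36)  cross = 15.5·36 − 15·21.5 = 235.5000; (r_i+r_j)·cross = 30.5·235.5000 = 7182.7500
edge 3: (15,36)→(10,35.5)  cross = 15·35.5 − 10·36 = 172.5000; (r_i+r_j)·cross = 25·172.5000 = 4312.5000
edge 4: (10,35.5)→(5,18.5)  cross = 10·18.5 − 5·35.5 = 7.5000; (r_i+r_j)·cross = 15·7.5000 = 112.5000
Σcross = 419.2500 → A = |Σcross|/2 = 209.6250 mm²
Σ(r_i+r_j)·cross = 13514.6250 → first moment M = |Σ|/6 = 2252.4375
R_c = M/A = 2252.4375/209.6250 = 10.7451 mm
θ = 281° = 4.904375 rad
V = θ·R_c·A = 4.904375·10.7451·209.6250 = 11046.799 mm³

Volume = 11046.799 mm³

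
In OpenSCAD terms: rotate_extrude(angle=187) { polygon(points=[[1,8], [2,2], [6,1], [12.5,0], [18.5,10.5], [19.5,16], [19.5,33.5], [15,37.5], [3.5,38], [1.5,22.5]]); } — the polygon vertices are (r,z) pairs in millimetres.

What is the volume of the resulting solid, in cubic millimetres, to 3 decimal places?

Volume = 19899.723 mm³

Profile (r,z), 10 vertices: (1,8) (2,2) (6,1) (12.5,0) (18.5,10.5) (19.5,16) (19.5,33.5) (15,37.5) (3.5,38) (1.5,22.5)
edge 0: (1,8)→(2,2)  cross = 1·2 − 2·8 = -14.0000; (r_i+r_j)·cross = 3·-14.0000 = -42.0000
edge 1: (2,2)→(6,1)  cross = 2·1 − 6·2 = -10.0000; (r_i+r_j)·cross = 8·-10.0000 = -80.0000
edge 2: (6,1)→(12.5,0)  cross = 6·0 − 12.5·1 = -12.5000; (r_i+r_j)·cross = 18.5·-12.5000 = -231.2500
edge 3: (12.5,0)→(18.5,10.5)  cross = 12.5·10.5 − 18.5·0 = 131.2500; (r_i+r_j)·cross = 31·131.2500 = 4068.7500
edge 4: (18.5,10.5)→(19.5,16)  cross = 18.5·16 − 19.5·10.5 = 91.2500; (r_i+r_j)·cross = 38·91.2500 = 3467.5000
edge 5: (19.5,16)→(19.5,33.5)  cross = 19.5·33.5 − 19.5·16 = 341.2500; (r_i+r_j)·cross = 39·341.2500 = 13308.7500
edge 6: (19.5,33.5)→(15,37.5)  cross = 19.5·37.5 − 15·33.5 = 228.7500; (r_i+r_j)·cross = 34.5·228.7500 = 7891.8750
edge 7: (15,37.5)→(3.5,38)  cross = 15·38 − 3.5·37.5 = 438.7500; (r_i+r_j)·cross = 18.5·438.7500 = 8116.8750
edge 8: (3.5,38)→(1.5,22.5)  cross = 3.5·22.5 − 1.5·38 = 21.7500; (r_i+r_j)·cross = 5·21.7500 = 108.7500
edge 9: (1.5,22.5)→(1,8)  cross = 1.5·8 − 1·22.5 = -10.5000; (r_i+r_j)·cross = 2.5·-10.5000 = -26.2500
Σcross = 1206.0000 → A = |Σcross|/2 = 603.0000 mm²
Σ(r_i+r_j)·cross = 36583.0000 → first moment M = |Σ|/6 = 6097.1667
R_c = M/A = 6097.1667/603.0000 = 10.1114 mm
θ = 187° = 3.263766 rad
V = θ·R_c·A = 3.263766·10.1114·603.0000 = 19899.723 mm³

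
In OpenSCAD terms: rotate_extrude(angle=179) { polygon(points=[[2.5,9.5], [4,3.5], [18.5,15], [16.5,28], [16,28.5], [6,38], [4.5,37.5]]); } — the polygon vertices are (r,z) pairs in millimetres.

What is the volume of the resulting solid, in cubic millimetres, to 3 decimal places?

Profile (r,z), 7 vertices: (2.5,9.5) (4,3.5) (18.5,15) (16.5,28) (16,28.5) (6,38) (4.5,37.5)
edge 0: (2.5,9.5)→(4,3.5)  cross = 2.5·3.5 − 4·9.5 = -29.2500; (r_i+r_j)·cross = 6.5·-29.2500 = -190.1250
edge 1: (4,3.5)→(18.5,15)  cross = 4·15 − 18.5·3.5 = -4.7500; (r_i+r_j)·cross = 22.5·-4.7500 = -106.8750
edge 2: (18.5,15)→(16.5,28)  cross = 18.5·28 − 16.5·15 = 270.5000; (r_i+r_j)·cross = 35·270.5000 = 9467.5000
edge 3: (16.5,28)→(16,28.5)  cross = 16.5·28.5 − 16·28 = 22.2500; (r_i+r_j)·cross = 32.5·22.2500 = 723.1250
edge 4: (16,28.5)→(6,38)  cross = 16·38 − 6·28.5 = 437.0000; (r_i+r_j)·cross = 22·437.0000 = 9614.0000
edge 5: (6,38)→(4.5,37.5)  cross = 6·37.5 − 4.5·38 = 54.0000; (r_i+r_j)·cross = 10.5·54.0000 = 567.0000
edge 6: (4.5,37.5)→(2.5,9.5)  cross = 4.5·9.5 − 2.5·37.5 = -51.0000; (r_i+r_j)·cross = 7·-51.0000 = -357.0000
Σcross = 698.7500 → A = |Σcross|/2 = 349.3750 mm²
Σ(r_i+r_j)·cross = 19717.6250 → first moment M = |Σ|/6 = 3286.2708
R_c = M/A = 3286.2708/349.3750 = 9.4061 mm
θ = 179° = 3.124139 rad
V = θ·R_c·A = 3.124139·9.4061·349.3750 = 10266.768 mm³

Volume = 10266.768 mm³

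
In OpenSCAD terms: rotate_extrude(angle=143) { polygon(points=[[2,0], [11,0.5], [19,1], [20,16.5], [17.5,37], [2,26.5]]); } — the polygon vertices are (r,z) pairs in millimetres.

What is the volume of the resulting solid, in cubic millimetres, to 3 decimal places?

Profile (r,z), 6 vertices: (2,0) (11,0.5) (19,1) (20,16.5) (17.5,37) (2,26.5)
edge 0: (2,0)→(11,0.5)  cross = 2·0.5 − 11·0 = 1.0000; (r_i+r_j)·cross = 13·1.0000 = 13.0000
edge 1: (11,0.5)→(19,1)  cross = 11·1 − 19·0.5 = 1.5000; (r_i+r_j)·cross = 30·1.5000 = 45.0000
edge 2: (19,1)→(20,16.5)  cross = 19·16.5 − 20·1 = 293.5000; (r_i+r_j)·cross = 39·293.5000 = 11446.5000
edge 3: (20,16.5)→(17.5,37)  cross = 20·37 − 17.5·16.5 = 451.2500; (r_i+r_j)·cross = 37.5·451.2500 = 16921.8750
edge 4: (17.5,37)→(2,26.5)  cross = 17.5·26.5 − 2·37 = 389.7500; (r_i+r_j)·cross = 19.5·389.7500 = 7600.1250
edge 5: (2,26.5)→(2,0)  cross = 2·0 − 2·26.5 = -53.0000; (r_i+r_j)·cross = 4·-53.0000 = -212.0000
Σcross = 1084.0000 → A = |Σcross|/2 = 542.0000 mm²
Σ(r_i+r_j)·cross = 35814.5000 → first moment M = |Σ|/6 = 5969.0833
R_c = M/A = 5969.0833/542.0000 = 11.0131 mm
θ = 143° = 2.495821 rad
V = θ·R_c·A = 2.495821·11.0131·542.0000 = 14897.763 mm³

Volume = 14897.763 mm³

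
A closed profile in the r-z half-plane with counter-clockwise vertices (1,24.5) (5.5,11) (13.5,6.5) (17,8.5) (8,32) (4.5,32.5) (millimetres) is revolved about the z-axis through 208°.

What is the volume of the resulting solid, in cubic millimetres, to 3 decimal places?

Profile (r,z), 6 vertices: (1,24.5) (5.5,11) (13.5,6.5) (17,8.5) (8,32) (4.5,32.5)
edge 0: (1,24.5)→(5.5,11)  cross = 1·11 − 5.5·24.5 = -123.7500; (r_i+r_j)·cross = 6.5·-123.7500 = -804.3750
edge 1: (5.5,11)→(13.5,6.5)  cross = 5.5·6.5 − 13.5·11 = -112.7500; (r_i+r_j)·cross = 19·-112.7500 = -2142.2500
edge 2: (13.5,6.5)→(17,8.5)  cross = 13.5·8.5 − 17·6.5 = 4.2500; (r_i+r_j)·cross = 30.5·4.2500 = 129.6250
edge 3: (17,8.5)→(8,32)  cross = 17·32 − 8·8.5 = 476.0000; (r_i+r_j)·cross = 25·476.0000 = 11900.0000
edge 4: (8,32)→(4.5,32.5)  cross = 8·32.5 − 4.5·32 = 116.0000; (r_i+r_j)·cross = 12.5·116.0000 = 1450.0000
edge 5: (4.5,32.5)→(1,24.5)  cross = 4.5·24.5 − 1·32.5 = 77.7500; (r_i+r_j)·cross = 5.5·77.7500 = 427.6250
Σcross = 437.5000 → A = |Σcross|/2 = 218.7500 mm²
Σ(r_i+r_j)·cross = 10960.6250 → first moment M = |Σ|/6 = 1826.7708
R_c = M/A = 1826.7708/218.7500 = 8.3510 mm
θ = 208° = 3.630285 rad
V = θ·R_c·A = 3.630285·8.3510·218.7500 = 6631.698 mm³

Volume = 6631.698 mm³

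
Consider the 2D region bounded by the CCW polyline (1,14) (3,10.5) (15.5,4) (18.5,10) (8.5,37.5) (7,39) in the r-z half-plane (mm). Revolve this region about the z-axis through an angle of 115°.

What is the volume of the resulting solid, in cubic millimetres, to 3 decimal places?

Volume = 5960.127 mm³

Profile (r,z), 6 vertices: (1,14) (3,10.5) (15.5,4) (18.5,10) (8.5,37.5) (7,39)
edge 0: (1,14)→(3,10.5)  cross = 1·10.5 − 3·14 = -31.5000; (r_i+r_j)·cross = 4·-31.5000 = -126.0000
edge 1: (3,10.5)→(15.5,4)  cross = 3·4 − 15.5·10.5 = -150.7500; (r_i+r_j)·cross = 18.5·-150.7500 = -2788.8750
edge 2: (15.5,4)→(18.5,10)  cross = 15.5·10 − 18.5·4 = 81.0000; (r_i+r_j)·cross = 34·81.0000 = 2754.0000
edge 3: (18.5,10)→(8.5,37.5)  cross = 18.5·37.5 − 8.5·10 = 608.7500; (r_i+r_j)·cross = 27·608.7500 = 16436.2500
edge 4: (8.5,37.5)→(7,39)  cross = 8.5·39 − 7·37.5 = 69.0000; (r_i+r_j)·cross = 15.5·69.0000 = 1069.5000
edge 5: (7,39)→(1,14)  cross = 7·14 − 1·39 = 59.0000; (r_i+r_j)·cross = 8·59.0000 = 472.0000
Σcross = 635.5000 → A = |Σcross|/2 = 317.7500 mm²
Σ(r_i+r_j)·cross = 17816.8750 → first moment M = |Σ|/6 = 2969.4792
R_c = M/A = 2969.4792/317.7500 = 9.3453 mm
θ = 115° = 2.007129 rad
V = θ·R_c·A = 2.007129·9.3453·317.7500 = 5960.127 mm³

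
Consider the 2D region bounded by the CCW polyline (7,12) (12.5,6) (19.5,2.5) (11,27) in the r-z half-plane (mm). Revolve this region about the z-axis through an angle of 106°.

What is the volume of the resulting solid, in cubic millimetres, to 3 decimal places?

Volume = 2880.989 mm³

Profile (r,z), 4 vertices: (7,12) (12.5,6) (19.5,2.5) (11,27)
edge 0: (7,12)→(12.5,6)  cross = 7·6 − 12.5·12 = -108.0000; (r_i+r_j)·cross = 19.5·-108.0000 = -2106.0000
edge 1: (12.5,6)→(19.5,2.5)  cross = 12.5·2.5 − 19.5·6 = -85.7500; (r_i+r_j)·cross = 32·-85.7500 = -2744.0000
edge 2: (19.5,2.5)→(11,27)  cross = 19.5·27 − 11·2.5 = 499.0000; (r_i+r_j)·cross = 30.5·499.0000 = 15219.5000
edge 3: (11,27)→(7,12)  cross = 11·12 − 7·27 = -57.0000; (r_i+r_j)·cross = 18·-57.0000 = -1026.0000
Σcross = 248.2500 → A = |Σcross|/2 = 124.1250 mm²
Σ(r_i+r_j)·cross = 9343.5000 → first moment M = |Σ|/6 = 1557.2500
R_c = M/A = 1557.2500/124.1250 = 12.5458 mm
θ = 106° = 1.850049 rad
V = θ·R_c·A = 1.850049·12.5458·124.1250 = 2880.989 mm³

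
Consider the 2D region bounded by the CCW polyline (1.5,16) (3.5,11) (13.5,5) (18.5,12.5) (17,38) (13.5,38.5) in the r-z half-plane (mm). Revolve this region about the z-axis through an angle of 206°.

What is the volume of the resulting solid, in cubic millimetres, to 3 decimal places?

Profile (r,z), 6 vertices: (1.5,16) (3.5,11) (13.5,5) (18.5,12.5) (17,38) (13.5,38.5)
edge 0: (1.5,16)→(3.5,11)  cross = 1.5·11 − 3.5·16 = -39.5000; (r_i+r_j)·cross = 5·-39.5000 = -197.5000
edge 1: (3.5,11)→(13.5,5)  cross = 3.5·5 − 13.5·11 = -131.0000; (r_i+r_j)·cross = 17·-131.0000 = -2227.0000
edge 2: (13.5,5)→(18.5,12.5)  cross = 13.5·12.5 − 18.5·5 = 76.2500; (r_i+r_j)·cross = 32·76.2500 = 2440.0000
edge 3: (18.5,12.5)→(17,38)  cross = 18.5·38 − 17·12.5 = 490.5000; (r_i+r_j)·cross = 35.5·490.5000 = 17412.7500
edge 4: (17,38)→(13.5,38.5)  cross = 17·38.5 − 13.5·38 = 141.5000; (r_i+r_j)·cross = 30.5·141.5000 = 4315.7500
edge 5: (13.5,38.5)→(1.5,16)  cross = 13.5·16 − 1.5·38.5 = 158.2500; (r_i+r_j)·cross = 15·158.2500 = 2373.7500
Σcross = 696.0000 → A = |Σcross|/2 = 348.0000 mm²
Σ(r_i+r_j)·cross = 24117.7500 → first moment M = |Σ|/6 = 4019.6250
R_c = M/A = 4019.6250/348.0000 = 11.5506 mm
θ = 206° = 3.595378 rad
V = θ·R_c·A = 3.595378·11.5506·348.0000 = 14452.072 mm³

Volume = 14452.072 mm³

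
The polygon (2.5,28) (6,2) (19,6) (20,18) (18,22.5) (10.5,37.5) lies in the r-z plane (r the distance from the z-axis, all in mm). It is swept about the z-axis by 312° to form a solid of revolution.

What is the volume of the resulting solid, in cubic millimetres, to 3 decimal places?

Profile (r,z), 6 vertices: (2.5,28) (6,2) (19,6) (20,18) (18,22.5) (10.5,37.5)
edge 0: (2.5,28)→(6,2)  cross = 2.5·2 − 6·28 = -163.0000; (r_i+r_j)·cross = 8.5·-163.0000 = -1385.5000
edge 1: (6,2)→(19,6)  cross = 6·6 − 19·2 = -2.0000; (r_i+r_j)·cross = 25·-2.0000 = -50.0000
edge 2: (19,6)→(20,18)  cross = 19·18 − 20·6 = 222.0000; (r_i+r_j)·cross = 39·222.0000 = 8658.0000
edge 3: (20,18)→(18,22.5)  cross = 20·22.5 − 18·18 = 126.0000; (r_i+r_j)·cross = 38·126.0000 = 4788.0000
edge 4: (18,22.5)→(10.5,37.5)  cross = 18·37.5 − 10.5·22.5 = 438.7500; (r_i+r_j)·cross = 28.5·438.7500 = 12504.3750
edge 5: (10.5,37.5)→(2.5,28)  cross = 10.5·28 − 2.5·37.5 = 200.2500; (r_i+r_j)·cross = 13·200.2500 = 2603.2500
Σcross = 822.0000 → A = |Σcross|/2 = 411.0000 mm²
Σ(r_i+r_j)·cross = 27118.1250 → first moment M = |Σ|/6 = 4519.6875
R_c = M/A = 4519.6875/411.0000 = 10.9968 mm
θ = 312° = 5.445427 rad
V = θ·R_c·A = 5.445427·10.9968·411.0000 = 24611.630 mm³

Volume = 24611.630 mm³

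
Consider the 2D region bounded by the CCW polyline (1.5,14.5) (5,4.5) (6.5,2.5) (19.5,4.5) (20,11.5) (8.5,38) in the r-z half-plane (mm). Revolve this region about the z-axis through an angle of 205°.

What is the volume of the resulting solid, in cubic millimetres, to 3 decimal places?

Profile (r,z), 6 vertices: (1.5,14.5) (5,4.5) (6.5,2.5) (19.5,4.5) (20,11.5) (8.5,38)
edge 0: (1.5,14.5)→(5,4.5)  cross = 1.5·4.5 − 5·14.5 = -65.7500; (r_i+r_j)·cross = 6.5·-65.7500 = -427.3750
edge 1: (5,4.5)→(6.5,2.5)  cross = 5·2.5 − 6.5·4.5 = -16.7500; (r_i+r_j)·cross = 11.5·-16.7500 = -192.6250
edge 2: (6.5,2.5)→(19.5,4.5)  cross = 6.5·4.5 − 19.5·2.5 = -19.5000; (r_i+r_j)·cross = 26·-19.5000 = -507.0000
edge 3: (19.5,4.5)→(20,11.5)  cross = 19.5·11.5 − 20·4.5 = 134.2500; (r_i+r_j)·cross = 39.5·134.2500 = 5302.8750
edge 4: (20,11.5)→(8.5,38)  cross = 20·38 − 8.5·11.5 = 662.2500; (r_i+r_j)·cross = 28.5·662.2500 = 18874.1250
edge 5: (8.5,38)→(1.5,14.5)  cross = 8.5·14.5 − 1.5·38 = 66.2500; (r_i+r_j)·cross = 10·66.2500 = 662.5000
Σcross = 760.7500 → A = |Σcross|/2 = 380.3750 mm²
Σ(r_i+r_j)·cross = 23712.5000 → first moment M = |Σ|/6 = 3952.0833
R_c = M/A = 3952.0833/380.3750 = 10.3900 mm
θ = 205° = 3.577925 rad
V = θ·R_c·A = 3.577925·10.3900·380.3750 = 14140.258 mm³

Volume = 14140.258 mm³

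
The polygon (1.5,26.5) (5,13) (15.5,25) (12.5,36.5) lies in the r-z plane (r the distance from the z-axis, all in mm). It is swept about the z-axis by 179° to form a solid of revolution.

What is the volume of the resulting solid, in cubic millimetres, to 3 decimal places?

Profile (r,z), 4 vertices: (1.5,26.5) (5,13) (15.5,25) (12.5,36.5)
edge 0: (1.5,26.5)→(5,13)  cross = 1.5·13 − 5·26.5 = -113.0000; (r_i+r_j)·cross = 6.5·-113.0000 = -734.5000
edge 1: (5,13)→(15.5,25)  cross = 5·25 − 15.5·13 = -76.5000; (r_i+r_j)·cross = 20.5·-76.5000 = -1568.2500
edge 2: (15.5,25)→(12.5,36.5)  cross = 15.5·36.5 − 12.5·25 = 253.2500; (r_i+r_j)·cross = 28·253.2500 = 7091.0000
edge 3: (12.5,36.5)→(1.5,26.5)  cross = 12.5·26.5 − 1.5·36.5 = 276.5000; (r_i+r_j)·cross = 14·276.5000 = 3871.0000
Σcross = 340.2500 → A = |Σcross|/2 = 170.1250 mm²
Σ(r_i+r_j)·cross = 8659.2500 → first moment M = |Σ|/6 = 1443.2083
R_c = M/A = 1443.2083/170.1250 = 8.4832 mm
θ = 179° = 3.124139 rad
V = θ·R_c·A = 3.124139·8.4832·170.1250 = 4508.784 mm³

Volume = 4508.784 mm³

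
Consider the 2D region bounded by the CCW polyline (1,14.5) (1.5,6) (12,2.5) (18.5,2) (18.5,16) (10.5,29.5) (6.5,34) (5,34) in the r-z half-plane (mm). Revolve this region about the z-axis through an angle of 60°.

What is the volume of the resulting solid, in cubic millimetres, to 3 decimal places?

Profile (r,z), 8 vertices: (1,14.5) (1.5,6) (12,2.5) (18.5,2) (18.5,16) (10.5,29.5) (6.5,34) (5,34)
edge 0: (1,14.5)→(1.5,6)  cross = 1·6 − 1.5·14.5 = -15.7500; (r_i+r_j)·cross = 2.5·-15.7500 = -39.3750
edge 1: (1.5,6)→(12,2.5)  cross = 1.5·2.5 − 12·6 = -68.2500; (r_i+r_j)·cross = 13.5·-68.2500 = -921.3750
edge 2: (12,2.5)→(18.5,2)  cross = 12·2 − 18.5·2.5 = -22.2500; (r_i+r_j)·cross = 30.5·-22.2500 = -678.6250
edge 3: (18.5,2)→(18.5,16)  cross = 18.5·16 − 18.5·2 = 259.0000; (r_i+r_j)·cross = 37·259.0000 = 9583.0000
edge 4: (18.5,16)→(10.5,29.5)  cross = 18.5·29.5 − 10.5·16 = 377.7500; (r_i+r_j)·cross = 29·377.7500 = 10954.7500
edge 5: (10.5,29.5)→(6.5,34)  cross = 10.5·34 − 6.5·29.5 = 165.2500; (r_i+r_j)·cross = 17·165.2500 = 2809.2500
edge 6: (6.5,34)→(5,34)  cross = 6.5·34 − 5·34 = 51.0000; (r_i+r_j)·cross = 11.5·51.0000 = 586.5000
edge 7: (5,34)→(1,14.5)  cross = 5·14.5 − 1·34 = 38.5000; (r_i+r_j)·cross = 6·38.5000 = 231.0000
Σcross = 785.2500 → A = |Σcross|/2 = 392.6250 mm²
Σ(r_i+r_j)·cross = 22525.1250 → first moment M = |Σ|/6 = 3754.1875
R_c = M/A = 3754.1875/392.6250 = 9.5618 mm
θ = 60° = 1.047198 rad
V = θ·R_c·A = 1.047198·9.5618·392.6250 = 3931.376 mm³

Volume = 3931.376 mm³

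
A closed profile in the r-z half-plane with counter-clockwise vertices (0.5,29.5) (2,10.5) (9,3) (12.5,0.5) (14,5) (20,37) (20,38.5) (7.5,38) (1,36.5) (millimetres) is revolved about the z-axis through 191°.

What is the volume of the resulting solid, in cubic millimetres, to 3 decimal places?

Profile (r,z), 9 vertices: (0.5,29.5) (2,10.5) (9,3) (12.5,0.5) (14,5) (20,37) (20,38.5) (7.5,38) (1,36.5)
edge 0: (0.5,29.5)→(2,10.5)  cross = 0.5·10.5 − 2·29.5 = -53.7500; (r_i+r_j)·cross = 2.5·-53.7500 = -134.3750
edge 1: (2,10.5)→(9,3)  cross = 2·3 − 9·10.5 = -88.5000; (r_i+r_j)·cross = 11·-88.5000 = -973.5000
edge 2: (9,3)→(12.5,0.5)  cross = 9·0.5 − 12.5·3 = -33.0000; (r_i+r_j)·cross = 21.5·-33.0000 = -709.5000
edge 3: (12.5,0.5)→(14,5)  cross = 12.5·5 − 14·0.5 = 55.5000; (r_i+r_j)·cross = 26.5·55.5000 = 1470.7500
edge 4: (14,5)→(20,37)  cross = 14·37 − 20·5 = 418.0000; (r_i+r_j)·cross = 34·418.0000 = 14212.0000
edge 5: (20,37)→(20,38.5)  cross = 20·38.5 − 20·37 = 30.0000; (r_i+r_j)·cross = 40·30.0000 = 1200.0000
edge 6: (20,38.5)→(7.5,38)  cross = 20·38 − 7.5·38.5 = 471.2500; (r_i+r_j)·cross = 27.5·471.2500 = 12959.3750
edge 7: (7.5,38)→(1,36.5)  cross = 7.5·36.5 − 1·38 = 235.7500; (r_i+r_j)·cross = 8.5·235.7500 = 2003.8750
edge 8: (1,36.5)→(0.5,29.5)  cross = 1·29.5 − 0.5·36.5 = 11.2500; (r_i+r_j)·cross = 1.5·11.2500 = 16.8750
Σcross = 1046.5000 → A = |Σcross|/2 = 523.2500 mm²
Σ(r_i+r_j)·cross = 30045.5000 → first moment M = |Σ|/6 = 5007.5833
R_c = M/A = 5007.5833/523.2500 = 9.5702 mm
θ = 191° = 3.333579 rad
V = θ·R_c·A = 3.333579·9.5702·523.2500 = 16693.174 mm³

Volume = 16693.174 mm³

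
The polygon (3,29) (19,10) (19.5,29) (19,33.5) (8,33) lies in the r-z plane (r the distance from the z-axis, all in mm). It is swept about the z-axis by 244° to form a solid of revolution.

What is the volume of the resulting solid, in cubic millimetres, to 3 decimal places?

Profile (r,z), 5 vertices: (3,29) (19,10) (19.5,29) (19,33.5) (8,33)
edge 0: (3,29)→(19,10)  cross = 3·10 − 19·29 = -521.0000; (r_i+r_j)·cross = 22·-521.0000 = -11462.0000
edge 1: (19,10)→(19.5,29)  cross = 19·29 − 19.5·10 = 356.0000; (r_i+r_j)·cross = 38.5·356.0000 = 13706.0000
edge 2: (19.5,29)→(19,33.5)  cross = 19.5·33.5 − 19·29 = 102.2500; (r_i+r_j)·cross = 38.5·102.2500 = 3936.6250
edge 3: (19,33.5)→(8,33)  cross = 19·33 − 8·33.5 = 359.0000; (r_i+r_j)·cross = 27·359.0000 = 9693.0000
edge 4: (8,33)→(3,29)  cross = 8·29 − 3·33 = 133.0000; (r_i+r_j)·cross = 11·133.0000 = 1463.0000
Σcross = 429.2500 → A = |Σcross|/2 = 214.6250 mm²
Σ(r_i+r_j)·cross = 17336.6250 → first moment M = |Σ|/6 = 2889.4375
R_c = M/A = 2889.4375/214.6250 = 13.4627 mm
θ = 244° = 4.258603 rad
V = θ·R_c·A = 4.258603·13.4627·214.6250 = 12304.968 mm³

Volume = 12304.968 mm³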